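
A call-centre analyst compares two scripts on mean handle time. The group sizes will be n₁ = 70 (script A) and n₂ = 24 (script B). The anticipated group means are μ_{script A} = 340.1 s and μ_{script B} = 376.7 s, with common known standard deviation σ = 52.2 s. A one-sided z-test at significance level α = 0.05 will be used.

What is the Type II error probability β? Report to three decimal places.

β ≈ 0.094

Standardized effect: d = |μ_{script A} − μ_{script B}| / σ = |340.1 − 376.7| / 52.2 = 0.7011
Noncentrality parameter: δ = d / √(1/n₁ + 1/n₂) = 0.7011 / √(1/70 + 1/24) = 2.9642
Critical value for a one-sided test at α = 0.05: z_α = 1.645.
Power = Φ(δ − 1.645) = Φ(1.319) = 0.9065.
Type II error: β = 1 − power = 1 − 0.9065 = 0.0935.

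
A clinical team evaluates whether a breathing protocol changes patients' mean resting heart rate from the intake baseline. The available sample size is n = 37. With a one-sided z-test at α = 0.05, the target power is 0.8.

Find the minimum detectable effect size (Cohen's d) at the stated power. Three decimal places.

Required noncentrality: δ = z_{0.05} + z_{0.20} = 1.645 + 0.842 = 2.486.
δ = d·√n ⇒ d = δ/√n = 2.486/√37 = 0.4088.

d ≈ 0.409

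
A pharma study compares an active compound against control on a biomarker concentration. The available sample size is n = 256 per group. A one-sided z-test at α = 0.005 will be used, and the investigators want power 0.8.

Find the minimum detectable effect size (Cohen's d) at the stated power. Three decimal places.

Required noncentrality: δ = z_{0.005} + z_{0.20} = 2.576 + 0.842 = 3.417.
δ = d·√(n/2) ⇒ d = δ/√(n/2) = 3.417/√(256/2) = 0.3021.

d ≈ 0.302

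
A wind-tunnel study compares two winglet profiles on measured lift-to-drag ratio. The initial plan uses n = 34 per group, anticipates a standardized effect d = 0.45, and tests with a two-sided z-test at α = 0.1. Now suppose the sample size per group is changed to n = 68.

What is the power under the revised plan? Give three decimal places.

With n = 68 per group: δ = d·√(n/2) = 0.45 × √(68/2) = 2.6239. Critical value z_{0.05} = 1.645.
Revised power = Φ(δ − 1.645) + Φ(−δ − 1.645) = Φ(0.979) + Φ(-4.269) = 0.8362 + 0.0000 = 0.8362.

Power ≈ 0.836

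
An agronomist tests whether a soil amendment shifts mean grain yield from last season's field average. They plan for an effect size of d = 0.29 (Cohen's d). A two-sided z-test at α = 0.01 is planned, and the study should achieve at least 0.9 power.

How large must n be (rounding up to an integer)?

n = 177

Set Φ(δ − 2.576) = 0.9; then δ − 2.576 = Φ⁻¹(0.9) = 1.282, giving δ = 3.857.
(Ignoring the negligible lower-tail rejection probability gives the usual closed-form inversion.)
δ = d·√n ⇒ n = (δ/d)² = (3.857 / 0.29)² = 176.92.
Round up to the next whole unit.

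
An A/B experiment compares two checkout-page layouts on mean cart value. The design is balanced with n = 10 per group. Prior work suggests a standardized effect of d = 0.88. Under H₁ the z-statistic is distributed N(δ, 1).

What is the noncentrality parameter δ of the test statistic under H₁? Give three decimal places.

δ = d·√(n/2) = 0.88 × √(10/2) = 1.9677

δ ≈ 1.968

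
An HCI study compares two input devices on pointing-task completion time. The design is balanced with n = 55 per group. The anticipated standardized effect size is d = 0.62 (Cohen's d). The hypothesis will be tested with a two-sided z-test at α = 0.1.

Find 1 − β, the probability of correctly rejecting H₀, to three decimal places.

Power ≈ 0.946

Noncentrality parameter: δ = d·√(n/2) = 0.62 × √(55/2) = 3.2513
Critical value for a two-sided test at α = 0.1: z_{α/2} = 1.645.
Power = Φ(δ − 1.645) + Φ(−δ − 1.645) = Φ(1.606) + Φ(-4.896) = 0.9459 + 0.0000 = 0.9459.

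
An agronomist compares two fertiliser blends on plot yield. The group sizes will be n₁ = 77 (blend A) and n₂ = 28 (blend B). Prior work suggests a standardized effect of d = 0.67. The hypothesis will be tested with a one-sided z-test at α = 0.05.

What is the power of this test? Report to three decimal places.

Noncentrality parameter: δ = d / √(1/n₁ + 1/n₂) = 0.67 / √(1/77 + 1/28) = 3.0360
One-sided α = 0.05 → critical value z_{0.05} = 1.645.
Power = P(Z > 1.645 − δ) = Φ(1.391) = 0.9179.

Power ≈ 0.918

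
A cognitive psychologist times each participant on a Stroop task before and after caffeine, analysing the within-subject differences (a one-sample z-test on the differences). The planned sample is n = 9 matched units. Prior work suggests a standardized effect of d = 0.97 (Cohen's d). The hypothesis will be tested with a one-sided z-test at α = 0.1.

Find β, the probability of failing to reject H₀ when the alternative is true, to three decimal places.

Noncentrality parameter: δ = d·√n = 0.97 × √9 = 2.9100
Critical value for a one-sided test at α = 0.1: z_α = 1.282.
Power = Φ(δ − 1.282) = Φ(1.628) = 0.9483.
Type II error: β = 1 − power = 1 − 0.9483 = 0.0517.

β ≈ 0.052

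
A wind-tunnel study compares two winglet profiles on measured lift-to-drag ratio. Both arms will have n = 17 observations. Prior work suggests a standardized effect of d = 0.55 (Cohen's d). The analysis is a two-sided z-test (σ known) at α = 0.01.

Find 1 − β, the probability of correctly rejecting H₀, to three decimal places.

Power ≈ 0.165

Noncentrality parameter: λ = d·√(n/2) = 0.55 × √(17/2) = 1.6035
Critical value for a two-sided test at α = 0.01: z_{α/2} = 2.576.
Power = Φ(λ − 2.576) + Φ(−λ − 2.576) = Φ(-0.972) + Φ(-4.179) = 0.1654 + 0.0000 = 0.1655.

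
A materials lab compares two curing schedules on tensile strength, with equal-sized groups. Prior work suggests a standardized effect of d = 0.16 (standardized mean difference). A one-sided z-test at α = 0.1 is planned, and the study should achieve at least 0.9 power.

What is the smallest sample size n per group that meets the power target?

n = 514 per group

Set Φ(δ − 1.282) = 0.9; then δ − 1.282 = Φ⁻¹(0.9) = 1.282, giving δ = 2.563.
δ = d·√(n/2) ⇒ n = 2(δ/d)² = 2 × (2.563 / 0.16)² = 513.24.
Rounding up, n = 514 per group.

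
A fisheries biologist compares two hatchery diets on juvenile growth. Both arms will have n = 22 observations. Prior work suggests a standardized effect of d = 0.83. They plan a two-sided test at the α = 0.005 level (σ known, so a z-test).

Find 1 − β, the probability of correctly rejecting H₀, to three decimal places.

Noncentrality parameter: δ = d·√(n/2) = 0.83 × √(22/2) = 2.7528
Two-sided α = 0.005 → critical value z_{0.0025} = 2.807.
Power = Φ(δ − 2.807) + Φ(−δ − 2.807) = Φ(-0.054) + Φ(-5.560) = 0.4784 + 0.0000 = 0.4784.

Power ≈ 0.478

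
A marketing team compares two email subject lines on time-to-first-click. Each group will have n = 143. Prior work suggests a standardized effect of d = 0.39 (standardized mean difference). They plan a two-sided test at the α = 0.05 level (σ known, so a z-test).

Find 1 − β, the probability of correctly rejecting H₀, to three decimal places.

Power ≈ 0.910

Noncentrality parameter: δ = d·√(n/2) = 0.39 × √(143/2) = 3.2977
Critical value for a two-sided test at α = 0.05: z_{α/2} = 1.960.
Power = Φ(δ − 1.960) + Φ(−δ − 1.960) = Φ(1.338) + Φ(-5.258) = 0.9095 + 0.0000 = 0.9095.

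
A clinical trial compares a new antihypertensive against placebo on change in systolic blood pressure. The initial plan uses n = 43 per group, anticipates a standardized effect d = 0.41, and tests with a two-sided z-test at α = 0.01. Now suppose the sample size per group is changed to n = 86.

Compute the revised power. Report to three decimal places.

With n = 86 per group: δ = d·√(n/2) = 0.41 × √(86/2) = 2.6885. Critical value z_{0.005} = 2.576.
Revised power = Φ(δ − 2.576) + Φ(−δ − 2.576) = Φ(0.113) + Φ(-5.264) = 0.5449 + 0.0000 = 0.5449.

Power ≈ 0.545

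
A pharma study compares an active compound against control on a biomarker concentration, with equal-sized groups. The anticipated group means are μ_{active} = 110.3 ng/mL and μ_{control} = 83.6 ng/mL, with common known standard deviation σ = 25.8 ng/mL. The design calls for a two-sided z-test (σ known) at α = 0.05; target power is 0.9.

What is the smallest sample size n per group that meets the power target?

Standardized effect: d = |μ_{active} − μ_{control}| / σ = |110.3 − 83.6| / 25.8 = 1.0349
Set Φ(δ − 1.960) = 0.9; then δ − 1.960 = Φ⁻¹(0.9) = 1.282, giving δ = 3.242.
(The Φ(−δ − z_{α/2}) term is vanishingly small for δ > 0 and is dropped in the standard sample-size formula.)
δ = d·√(n/2) ⇒ n = 2(δ/d)² = 2 × (3.242 / 1.0349)² = 19.62.
Round up to the next whole unit.

n = 20 per group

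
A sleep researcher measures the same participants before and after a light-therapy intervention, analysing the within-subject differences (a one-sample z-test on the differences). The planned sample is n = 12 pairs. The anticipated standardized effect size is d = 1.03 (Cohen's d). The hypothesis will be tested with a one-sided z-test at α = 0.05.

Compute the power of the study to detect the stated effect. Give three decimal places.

Power ≈ 0.973

Noncentrality parameter: δ = d·√n = 1.03 × √12 = 3.5680
One-sided α = 0.05 → critical value z_{0.05} = 1.645.
Power = P(Z > 1.645 − δ) = Φ(1.923) = 0.9728.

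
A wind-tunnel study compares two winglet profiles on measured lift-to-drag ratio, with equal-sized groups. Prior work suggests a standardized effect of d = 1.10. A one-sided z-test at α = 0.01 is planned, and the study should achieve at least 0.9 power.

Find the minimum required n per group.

n = 22 per group

Set Φ(δ − 2.326) = 0.9; then δ − 2.326 = Φ⁻¹(0.9) = 1.282, giving δ = 3.608.
δ = d·√(n/2) ⇒ n = 2(δ/d)² = 2 × (3.608 / 1.10)² = 21.52.
Rounding up, n = 22 per group.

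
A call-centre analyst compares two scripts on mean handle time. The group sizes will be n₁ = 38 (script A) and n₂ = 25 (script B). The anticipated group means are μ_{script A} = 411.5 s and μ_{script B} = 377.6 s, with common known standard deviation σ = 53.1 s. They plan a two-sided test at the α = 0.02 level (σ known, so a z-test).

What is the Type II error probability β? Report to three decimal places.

β ≈ 0.439

Standardized effect: d = |μ_{script A} − μ_{script B}| / σ = |411.5 − 377.6| / 53.1 = 0.6384
Noncentrality parameter: δ = d / √(1/n₁ + 1/n₂) = 0.6384 / √(1/38 + 1/25) = 2.4791
Critical value for a two-sided test at α = 0.02: z_{α/2} = 2.326.
Power = Φ(δ − 2.326) + Φ(−δ − 2.326) = Φ(0.153) + Φ(-4.805) = 0.5607 + 0.0000 = 0.5607.
Type II error: β = 1 − power = 1 − 0.5607 = 0.4393.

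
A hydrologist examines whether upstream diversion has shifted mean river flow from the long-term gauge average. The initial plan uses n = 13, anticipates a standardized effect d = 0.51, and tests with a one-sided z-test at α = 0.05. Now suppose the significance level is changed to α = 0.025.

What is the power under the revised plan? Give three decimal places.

Power ≈ 0.452

δ = d·√n = 0.51 × √13 = 1.8388 (unchanged). New critical value: z_{0.025} = 1.960.
Revised power = Φ(δ − 1.960) = Φ(-0.121) = 0.4518.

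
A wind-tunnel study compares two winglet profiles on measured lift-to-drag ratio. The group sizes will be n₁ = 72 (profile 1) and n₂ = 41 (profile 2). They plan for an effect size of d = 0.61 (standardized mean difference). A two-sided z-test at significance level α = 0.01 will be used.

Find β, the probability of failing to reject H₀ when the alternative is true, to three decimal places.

Noncentrality parameter: δ = d / √(1/n₁ + 1/n₂) = 0.61 / √(1/72 + 1/41) = 3.1178
Two-sided α = 0.01 → critical value z_{0.005} = 2.576.
Power = Φ(δ − 2.576) + Φ(−δ − 2.576) = Φ(0.542) + Φ(-5.694) = 0.7061 + 0.0000 = 0.7061.
Type II error: β = 1 − power = 1 − 0.7061 = 0.2939.

β ≈ 0.294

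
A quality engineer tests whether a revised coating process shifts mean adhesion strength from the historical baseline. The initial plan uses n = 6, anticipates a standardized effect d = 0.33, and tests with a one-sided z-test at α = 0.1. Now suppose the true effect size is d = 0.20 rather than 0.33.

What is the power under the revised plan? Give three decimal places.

Power ≈ 0.214

With d = 0.20: δ = d·√n = 0.20 × √6 = 0.4899. Critical value z_{0.1} = 1.282.
Revised power = Φ(δ − 1.282) = Φ(-0.792) = 0.2143.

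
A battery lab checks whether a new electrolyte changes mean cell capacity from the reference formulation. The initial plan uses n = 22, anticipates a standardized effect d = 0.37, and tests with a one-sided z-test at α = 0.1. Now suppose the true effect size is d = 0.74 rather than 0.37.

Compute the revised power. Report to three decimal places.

Power ≈ 0.986

With d = 0.74: δ = d·√n = 0.74 × √22 = 3.4709. Critical value z_{0.1} = 1.282.
Revised power = P(Z > 1.282 − δ) = Φ(2.189) = 0.9857.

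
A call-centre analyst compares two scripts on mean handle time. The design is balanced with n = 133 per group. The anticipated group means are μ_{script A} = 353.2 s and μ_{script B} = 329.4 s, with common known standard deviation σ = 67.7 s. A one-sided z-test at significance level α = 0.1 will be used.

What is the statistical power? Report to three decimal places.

Standardized effect: d = |μ_{script A} − μ_{script B}| / σ = |353.2 − 329.4| / 67.7 = 0.3516
Noncentrality parameter: δ = d·√(n/2) = 0.3516 × √(133/2) = 2.8668
One-sided α = 0.1 → critical value z_{0.1} = 1.282.
Power = Φ(δ − 1.282) = Φ(1.585) = 0.9435.

Power ≈ 0.944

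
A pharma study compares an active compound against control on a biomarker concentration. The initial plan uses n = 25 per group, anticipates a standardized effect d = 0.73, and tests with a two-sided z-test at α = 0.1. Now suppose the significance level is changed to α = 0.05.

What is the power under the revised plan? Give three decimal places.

δ = d·√(n/2) = 0.73 × √(25/2) = 2.5809 (unchanged). New critical value: z_{0.025} = 1.960.
Revised power = Φ(δ − 1.960) + Φ(−δ − 1.960) = Φ(0.621) + Φ(-4.541) = 0.7327 + 0.0000 = 0.7327.

Power ≈ 0.733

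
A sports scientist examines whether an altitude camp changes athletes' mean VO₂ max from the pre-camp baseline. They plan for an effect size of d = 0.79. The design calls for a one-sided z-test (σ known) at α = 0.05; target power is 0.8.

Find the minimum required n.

n = 10

Set Φ(δ − 1.645) = 0.8; then δ − 1.645 = Φ⁻¹(0.8) = 0.842, giving δ = 2.486.
δ = d·√n ⇒ n = (δ/d)² = (2.486 / 0.79)² = 9.91.
Round up to the next whole unit.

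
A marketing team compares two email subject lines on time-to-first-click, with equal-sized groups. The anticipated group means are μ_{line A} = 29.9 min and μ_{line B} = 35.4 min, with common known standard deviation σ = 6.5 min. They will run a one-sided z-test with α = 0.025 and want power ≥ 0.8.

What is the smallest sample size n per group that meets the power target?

Standardized effect: d = |μ_{line A} − μ_{line B}| / σ = |29.9 − 35.4| / 6.5 = 0.8462
For power 0.8 need Φ(δ − z_{0.025}) = 0.8, so δ = z_{0.025} + z_{0.20} = 1.960 + 0.842 = 2.802.
δ = d·√(n/2) ⇒ n = 2(δ/d)² = 2 × (2.802 / 0.8462)² = 21.92.
Rounding up, n = 22 per group.

n = 22 per group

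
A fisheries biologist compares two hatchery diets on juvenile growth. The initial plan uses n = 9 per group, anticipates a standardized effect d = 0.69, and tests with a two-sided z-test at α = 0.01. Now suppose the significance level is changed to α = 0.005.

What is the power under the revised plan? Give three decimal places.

δ = d·√(n/2) = 0.69 × √(9/2) = 1.4637 (unchanged). New critical value: z_{0.0025} = 2.807.
Revised power = Φ(δ − 2.807) + Φ(−δ − 2.807) = Φ(-1.343) + Φ(-4.271) = 0.0896 + 0.0000 = 0.0896.

Power ≈ 0.090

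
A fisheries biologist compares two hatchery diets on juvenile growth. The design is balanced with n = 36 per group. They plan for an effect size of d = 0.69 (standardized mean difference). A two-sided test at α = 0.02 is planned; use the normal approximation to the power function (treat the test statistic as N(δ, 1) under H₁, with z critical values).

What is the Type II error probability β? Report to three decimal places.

β ≈ 0.274

Noncentrality parameter: δ = d·√(n/2) = 0.69 × √(36/2) = 2.9274
Critical value for a two-sided test at α = 0.02: z_{α/2} = 2.326.
Power = Φ(δ − 2.326) + Φ(−δ − 2.326) = Φ(0.601) + Φ(-5.254) = 0.7261 + 0.0000 = 0.7261.
Type II error: β = 1 − power = 1 − 0.7261 = 0.2739.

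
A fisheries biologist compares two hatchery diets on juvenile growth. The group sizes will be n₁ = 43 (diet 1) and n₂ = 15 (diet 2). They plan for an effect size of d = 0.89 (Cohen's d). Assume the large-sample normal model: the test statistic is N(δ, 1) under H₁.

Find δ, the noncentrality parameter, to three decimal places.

δ ≈ 2.968

δ = d / √(1/n₁ + 1/n₂) = 0.89 / √(1/43 + 1/15) = 2.9679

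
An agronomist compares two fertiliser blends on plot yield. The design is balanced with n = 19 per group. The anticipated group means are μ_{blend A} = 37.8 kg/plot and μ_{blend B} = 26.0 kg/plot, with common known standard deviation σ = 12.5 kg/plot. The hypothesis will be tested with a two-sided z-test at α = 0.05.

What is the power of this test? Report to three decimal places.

Power ≈ 0.829

Standardized effect: d = |μ_{blend A} − μ_{blend B}| / σ = |37.8 − 26.0| / 12.5 = 0.9440
Noncentrality parameter: δ = d·√(n/2) = 0.9440 × √(19/2) = 2.9096
Critical value for a two-sided test at α = 0.05: z_{α/2} = 1.960.
Power = Φ(δ − 1.960) + Φ(−δ − 1.960) = Φ(0.950) + Φ(-4.870) = 0.8289 + 0.0000 = 0.8289.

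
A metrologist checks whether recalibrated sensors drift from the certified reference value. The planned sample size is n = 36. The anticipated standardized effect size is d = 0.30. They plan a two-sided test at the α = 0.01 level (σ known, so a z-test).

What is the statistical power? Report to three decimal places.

Noncentrality parameter: λ = d·√n = 0.30 × √36 = 1.8000
Two-sided α = 0.01 → critical value z_{0.005} = 2.576.
Power = Φ(λ − 2.576) + Φ(−λ − 2.576) = Φ(-0.776) + Φ(-4.376) = 0.2189 + 0.0000 = 0.2189.

Power ≈ 0.219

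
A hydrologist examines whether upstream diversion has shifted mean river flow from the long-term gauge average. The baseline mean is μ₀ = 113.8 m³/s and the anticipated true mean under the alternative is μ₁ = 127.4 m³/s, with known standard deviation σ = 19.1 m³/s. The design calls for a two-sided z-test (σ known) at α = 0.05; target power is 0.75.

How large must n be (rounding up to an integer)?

n = 14

Standardized effect: d = |μ₁ − μ₀| / σ = |127.4 − 113.8| / 19.1 = 0.7120
Set Φ(δ − 1.960) = 0.75; then δ − 1.960 = Φ⁻¹(0.75) = 0.674, giving δ = 2.634.
(The Φ(−δ − z_{α/2}) term is vanishingly small for δ > 0 and is dropped in the standard sample-size formula.)
δ = d·√n ⇒ n = (δ/d)² = (2.634 / 0.7120)² = 13.69.
Round up to the next whole unit.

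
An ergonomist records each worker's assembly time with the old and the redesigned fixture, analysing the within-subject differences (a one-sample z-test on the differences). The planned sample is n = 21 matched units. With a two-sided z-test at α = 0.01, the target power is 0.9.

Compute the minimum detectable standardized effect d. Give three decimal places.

Need Φ(δ − 2.576) = 0.9, so δ = 2.576 + 1.282 = 3.857.
(The second rejection-region term Φ(−δ − z_{α/2}) is negligible and dropped.)
δ = d·√n ⇒ d = δ/√n = 3.857/√21 = 0.8417.

d ≈ 0.842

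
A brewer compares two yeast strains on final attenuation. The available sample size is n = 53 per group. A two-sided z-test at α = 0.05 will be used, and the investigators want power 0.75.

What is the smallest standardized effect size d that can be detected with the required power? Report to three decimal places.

Required noncentrality: δ = z_{0.025} + z_{0.25} = 1.960 + 0.674 = 2.634.
(The second rejection-region term Φ(−δ − z_{α/2}) is negligible and dropped.)
δ = d·√(n/2) ⇒ d = δ/√(n/2) = 2.634/√(53/2) = 0.5118.

d ≈ 0.512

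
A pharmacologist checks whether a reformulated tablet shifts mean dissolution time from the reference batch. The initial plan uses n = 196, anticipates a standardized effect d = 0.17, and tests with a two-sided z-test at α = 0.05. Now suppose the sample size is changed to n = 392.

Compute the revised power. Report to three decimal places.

Power ≈ 0.920

With n = 392: δ = d·√n = 0.17 × √392 = 3.3658. Critical value z_{0.025} = 1.960.
Revised power = Φ(δ − 1.960) + Φ(−δ − 1.960) = Φ(1.406) + Φ(-5.326) = 0.9201 + 0.0000 = 0.9201.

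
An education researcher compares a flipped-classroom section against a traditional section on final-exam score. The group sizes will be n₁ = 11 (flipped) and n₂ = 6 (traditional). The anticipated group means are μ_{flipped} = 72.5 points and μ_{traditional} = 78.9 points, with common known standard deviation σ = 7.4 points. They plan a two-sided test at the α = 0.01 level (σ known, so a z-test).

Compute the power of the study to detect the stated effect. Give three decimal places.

Power ≈ 0.192

Standardized effect: d = |μ_{flipped} − μ_{traditional}| / σ = |72.5 − 78.9| / 7.4 = 0.8649
Noncentrality parameter: δ = d / √(1/n₁ + 1/n₂) = 0.8649 / √(1/11 + 1/6) = 1.7041
Critical value for a two-sided test at α = 0.01: z_{α/2} = 2.576.
Power = Φ(δ − 2.576) + Φ(−δ − 2.576) = Φ(-0.872) + Φ(-4.280) = 0.1917 + 0.0000 = 0.1917.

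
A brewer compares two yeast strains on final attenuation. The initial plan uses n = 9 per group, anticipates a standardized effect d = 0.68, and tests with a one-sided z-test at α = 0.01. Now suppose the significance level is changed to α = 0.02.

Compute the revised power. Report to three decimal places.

δ = d·√(n/2) = 0.68 × √(9/2) = 1.4425 (unchanged). New critical value: z_{0.02} = 2.054.
Revised power = P(Z > 2.054 − δ) = Φ(-0.611) = 0.2705.

Power ≈ 0.271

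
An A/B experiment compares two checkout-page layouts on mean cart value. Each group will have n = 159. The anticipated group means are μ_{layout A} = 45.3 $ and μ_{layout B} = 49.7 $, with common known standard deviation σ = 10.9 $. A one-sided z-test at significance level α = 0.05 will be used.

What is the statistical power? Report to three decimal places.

Power ≈ 0.975

Standardized effect: d = |μ_{layout A} − μ_{layout B}| / σ = |45.3 − 49.7| / 10.9 = 0.4037
Noncentrality parameter: δ = d·√(n/2) = 0.4037 × √(159/2) = 3.5992
One-sided α = 0.05 → critical value z_{0.05} = 1.645.
Power = P(Z > 1.645 − δ) = Φ(1.954) = 0.9747.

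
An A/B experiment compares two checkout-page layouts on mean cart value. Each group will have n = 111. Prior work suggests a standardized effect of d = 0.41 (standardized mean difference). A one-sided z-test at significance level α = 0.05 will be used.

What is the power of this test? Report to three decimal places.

Noncentrality parameter: δ = d·√(n/2) = 0.41 × √(111/2) = 3.0544
One-sided α = 0.05 → critical value z_{0.05} = 1.645.
Power = P(Z > 1.645 − δ) = Φ(1.410) = 0.9207.

Power ≈ 0.921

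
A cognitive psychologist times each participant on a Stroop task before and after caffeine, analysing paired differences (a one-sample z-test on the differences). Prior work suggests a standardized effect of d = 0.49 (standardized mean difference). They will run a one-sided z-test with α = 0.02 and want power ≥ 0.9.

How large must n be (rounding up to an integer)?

Set Φ(δ − 2.054) = 0.9; then δ − 2.054 = Φ⁻¹(0.9) = 1.282, giving δ = 3.335.
δ = d·√n ⇒ n = (δ/d)² = (3.335 / 0.49)² = 46.33.
Rounding up, n = 47.

n = 47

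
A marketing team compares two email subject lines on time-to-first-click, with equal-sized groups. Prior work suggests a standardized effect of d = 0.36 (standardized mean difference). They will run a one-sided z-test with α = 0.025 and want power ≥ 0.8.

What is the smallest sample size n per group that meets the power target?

n = 122 per group

For power 0.8 need Φ(δ − z_{0.025}) = 0.8, so δ = z_{0.025} + z_{0.20} = 1.960 + 0.842 = 2.802.
δ = d·√(n/2) ⇒ n = 2(δ/d)² = 2 × (2.802 / 0.36)² = 121.12.
Rounding up, n = 122 per group.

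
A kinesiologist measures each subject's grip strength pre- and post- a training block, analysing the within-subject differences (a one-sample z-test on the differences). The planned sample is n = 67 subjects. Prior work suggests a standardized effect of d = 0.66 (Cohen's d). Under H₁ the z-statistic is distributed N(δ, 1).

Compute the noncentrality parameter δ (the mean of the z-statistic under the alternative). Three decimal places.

δ ≈ 5.402

The noncentrality parameter scales effect size by the design's sample-size factor: δ = d·√n = 0.66 × √67 = 5.4023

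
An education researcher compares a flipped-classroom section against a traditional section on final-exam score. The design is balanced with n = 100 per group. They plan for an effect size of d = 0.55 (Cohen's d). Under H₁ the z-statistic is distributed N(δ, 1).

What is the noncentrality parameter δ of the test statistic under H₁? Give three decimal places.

The noncentrality parameter scales effect size by the design's sample-size factor: δ = d·√(n/2) = 0.55 × √(100/2) = 3.8891

δ ≈ 3.889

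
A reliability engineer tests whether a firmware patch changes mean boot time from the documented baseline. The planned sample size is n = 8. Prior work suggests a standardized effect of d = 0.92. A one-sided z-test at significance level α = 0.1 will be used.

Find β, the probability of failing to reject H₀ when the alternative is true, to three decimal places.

Noncentrality parameter: δ = d·√n = 0.92 × √8 = 2.6022
Critical value for a one-sided test at α = 0.1: z_α = 1.282.
Power = P(Z > 1.282 − δ) = Φ(1.321) = 0.9067.
Type II error: β = 1 − power = 1 − 0.9067 = 0.0933.

β ≈ 0.093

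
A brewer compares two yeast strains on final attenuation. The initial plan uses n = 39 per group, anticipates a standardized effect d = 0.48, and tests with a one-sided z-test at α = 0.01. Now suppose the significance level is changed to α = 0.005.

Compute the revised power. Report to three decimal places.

δ = d·√(n/2) = 0.48 × √(39/2) = 2.1196 (unchanged). New critical value: z_{0.005} = 2.576.
Revised power = Φ(δ − 2.576) = Φ(-0.456) = 0.3241.

Power ≈ 0.324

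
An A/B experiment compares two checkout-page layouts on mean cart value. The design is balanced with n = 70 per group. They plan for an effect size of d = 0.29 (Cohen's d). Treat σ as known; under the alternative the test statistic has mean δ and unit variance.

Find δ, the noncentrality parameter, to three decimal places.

δ ≈ 1.716

The noncentrality parameter scales effect size by the design's sample-size factor: δ = d·√(n/2) = 0.29 × √(70/2) = 1.7157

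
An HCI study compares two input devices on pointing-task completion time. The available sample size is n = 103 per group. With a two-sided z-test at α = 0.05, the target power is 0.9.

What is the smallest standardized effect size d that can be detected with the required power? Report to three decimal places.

d ≈ 0.452

Need Φ(δ − 1.960) = 0.9, so δ = 1.960 + 1.282 = 3.242.
(The second rejection-region term Φ(−δ − z_{α/2}) is negligible and dropped.)
δ = d·√(n/2) ⇒ d = δ/√(n/2) = 3.242/√(103/2) = 0.4517.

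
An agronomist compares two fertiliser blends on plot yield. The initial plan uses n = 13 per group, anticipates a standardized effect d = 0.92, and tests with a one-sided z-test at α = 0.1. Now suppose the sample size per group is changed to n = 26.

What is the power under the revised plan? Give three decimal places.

Power ≈ 0.979

With n = 26 per group: δ = d·√(n/2) = 0.92 × √(26/2) = 3.3171. Critical value z_{0.1} = 1.282.
Revised power = P(Z > 1.282 − δ) = Φ(2.036) = 0.9791.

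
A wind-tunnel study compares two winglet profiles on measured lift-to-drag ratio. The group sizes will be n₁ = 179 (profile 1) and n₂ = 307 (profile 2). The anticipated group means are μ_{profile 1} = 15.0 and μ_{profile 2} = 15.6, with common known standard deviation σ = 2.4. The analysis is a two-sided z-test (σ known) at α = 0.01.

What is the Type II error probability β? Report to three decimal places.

β ≈ 0.467

Standardized effect: d = |μ_{profile 1} − μ_{profile 2}| / σ = |15.0 − 15.6| / 2.4 = 0.2500
Noncentrality parameter: δ = d / √(1/n₁ + 1/n₂) = 0.2500 / √(1/179 + 1/307) = 2.6584
Critical value for a two-sided test at α = 0.01: z_{α/2} = 2.576.
Power = Φ(δ − 2.576) + Φ(−δ − 2.576) = Φ(0.083) + Φ(-5.234) = 0.5329 + 0.0000 = 0.5329.
Type II error: β = 1 − power = 1 − 0.5329 = 0.4671.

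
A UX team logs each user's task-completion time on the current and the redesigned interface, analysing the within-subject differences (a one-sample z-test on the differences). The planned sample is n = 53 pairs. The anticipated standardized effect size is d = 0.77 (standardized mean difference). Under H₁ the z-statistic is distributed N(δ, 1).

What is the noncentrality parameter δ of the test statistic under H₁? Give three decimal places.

δ = d·√n = 0.77 × √53 = 5.6057

δ ≈ 5.606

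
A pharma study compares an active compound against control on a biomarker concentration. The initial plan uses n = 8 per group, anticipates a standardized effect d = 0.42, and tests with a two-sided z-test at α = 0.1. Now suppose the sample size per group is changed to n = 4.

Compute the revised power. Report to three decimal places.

Power ≈ 0.159

With n = 4 per group: δ = d·√(n/2) = 0.42 × √(4/2) = 0.5940. Critical value z_{0.05} = 1.645.
Revised power = Φ(δ − 1.645) + Φ(−δ − 1.645) = Φ(-1.051) + Φ(-2.239) = 0.1467 + 0.0126 = 0.1592.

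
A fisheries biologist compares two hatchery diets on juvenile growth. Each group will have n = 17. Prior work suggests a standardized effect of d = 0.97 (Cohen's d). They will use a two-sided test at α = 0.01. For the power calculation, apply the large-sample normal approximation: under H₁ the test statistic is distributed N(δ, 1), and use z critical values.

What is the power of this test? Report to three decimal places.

Power ≈ 0.600

Noncentrality parameter: δ = d·√(n/2) = 0.97 × √(17/2) = 2.8280
Critical value for a two-sided test at α = 0.01: z_{α/2} = 2.576.
Power = Φ(δ − 2.576) + Φ(−δ − 2.576) = Φ(0.252) + Φ(-5.404) = 0.5995 + 0.0000 = 0.5995.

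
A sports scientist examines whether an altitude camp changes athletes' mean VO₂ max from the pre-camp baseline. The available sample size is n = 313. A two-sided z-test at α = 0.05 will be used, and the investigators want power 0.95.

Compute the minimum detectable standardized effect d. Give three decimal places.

Required noncentrality: δ = z_{0.025} + z_{0.05} = 1.960 + 1.645 = 3.605.
(Lower-tail contribution to power is negligible for δ > 0.)
δ = d·√n ⇒ d = δ/√n = 3.605/√313 = 0.2038.

d ≈ 0.204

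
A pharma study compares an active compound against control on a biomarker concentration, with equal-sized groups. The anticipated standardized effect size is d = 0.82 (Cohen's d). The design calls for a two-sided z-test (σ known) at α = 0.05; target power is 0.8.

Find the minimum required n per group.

n = 24 per group

For power 0.8 need Φ(δ − z_{0.025}) = 0.8, so δ = z_{0.025} + z_{0.20} = 1.960 + 0.842 = 2.802.
(Ignoring the negligible lower-tail rejection probability gives the usual closed-form inversion.)
δ = d·√(n/2) ⇒ n = 2(δ/d)² = 2 × (2.802 / 0.82)² = 23.35.
Rounding up, n = 24 per group.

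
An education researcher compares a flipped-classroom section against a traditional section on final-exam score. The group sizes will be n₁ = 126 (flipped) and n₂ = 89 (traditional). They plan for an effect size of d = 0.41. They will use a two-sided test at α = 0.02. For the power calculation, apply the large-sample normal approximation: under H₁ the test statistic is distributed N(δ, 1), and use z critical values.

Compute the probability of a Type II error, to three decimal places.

Noncentrality parameter: δ = d / √(1/n₁ + 1/n₂) = 0.41 / √(1/126 + 1/89) = 2.9610
Critical value for a two-sided test at α = 0.02: z_{α/2} = 2.326.
Power = Φ(δ − 2.326) + Φ(−δ − 2.326) = Φ(0.635) + Φ(-5.287) = 0.7372 + 0.0000 = 0.7372.
Type II error: β = 1 − power = 1 − 0.7372 = 0.2628.

β ≈ 0.263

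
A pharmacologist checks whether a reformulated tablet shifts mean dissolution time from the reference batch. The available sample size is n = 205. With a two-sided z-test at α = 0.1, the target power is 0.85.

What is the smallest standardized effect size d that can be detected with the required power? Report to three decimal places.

Need Φ(δ − 1.645) = 0.85, so δ = 1.645 + 1.036 = 2.681.
(The second rejection-region term Φ(−δ − z_{α/2}) is negligible and dropped.)
δ = d·√n ⇒ d = δ/√n = 2.681/√205 = 0.1873.

d ≈ 0.187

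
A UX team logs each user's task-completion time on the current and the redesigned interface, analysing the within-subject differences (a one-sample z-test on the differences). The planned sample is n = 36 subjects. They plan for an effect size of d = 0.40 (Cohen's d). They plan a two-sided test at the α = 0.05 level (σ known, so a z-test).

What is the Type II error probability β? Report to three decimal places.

Noncentrality parameter: λ = d·√n = 0.40 × √36 = 2.4000
Two-sided α = 0.05 → critical value z_{0.025} = 1.960.
Power = Φ(λ − 1.960) + Φ(−λ − 1.960) = Φ(0.440) + Φ(-4.360) = 0.6700 + 0.0000 = 0.6701.
Type II error: β = 1 − power = 1 − 0.6701 = 0.3299.

β ≈ 0.330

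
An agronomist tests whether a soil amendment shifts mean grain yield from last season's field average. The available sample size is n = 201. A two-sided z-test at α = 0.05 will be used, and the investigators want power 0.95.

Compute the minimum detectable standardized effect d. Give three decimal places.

Need Φ(δ − 1.960) = 0.95, so δ = 1.960 + 1.645 = 3.605.
(Lower-tail contribution to power is negligible for δ > 0.)
δ = d·√n ⇒ d = δ/√n = 3.605/√201 = 0.2543.

d ≈ 0.254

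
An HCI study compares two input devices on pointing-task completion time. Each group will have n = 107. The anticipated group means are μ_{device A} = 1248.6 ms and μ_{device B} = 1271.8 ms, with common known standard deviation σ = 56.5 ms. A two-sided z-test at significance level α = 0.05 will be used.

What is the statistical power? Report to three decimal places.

Standardized effect: d = |μ_{device A} − μ_{device B}| / σ = |1248.6 − 1271.8| / 56.5 = 0.4106
Noncentrality parameter: δ = d·√(n/2) = 0.4106 × √(107/2) = 3.0034
Two-sided α = 0.05 → critical value z_{0.025} = 1.960.
Power = Φ(δ − 1.960) + Φ(−δ − 1.960) = Φ(1.043) + Φ(-4.963) = 0.8516 + 0.0000 = 0.8516.

Power ≈ 0.852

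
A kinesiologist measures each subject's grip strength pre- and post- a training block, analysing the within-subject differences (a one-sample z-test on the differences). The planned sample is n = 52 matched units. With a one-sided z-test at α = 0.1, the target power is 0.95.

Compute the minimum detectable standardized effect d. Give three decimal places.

Required noncentrality: δ = z_{0.1} + z_{0.05} = 1.282 + 1.645 = 2.926.
δ = d·√n ⇒ d = δ/√n = 2.926/√52 = 0.4058.

d ≈ 0.406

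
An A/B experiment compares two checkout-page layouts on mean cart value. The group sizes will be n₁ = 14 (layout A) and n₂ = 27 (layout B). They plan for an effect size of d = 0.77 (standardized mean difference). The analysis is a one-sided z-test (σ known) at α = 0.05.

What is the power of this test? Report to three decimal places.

Power ≈ 0.756

Noncentrality parameter: δ = d / √(1/n₁ + 1/n₂) = 0.77 / √(1/14 + 1/27) = 2.3380
Critical value for a one-sided test at α = 0.05: z_α = 1.645.
Power = P(Z > 1.645 − δ) = Φ(0.693) = 0.7559.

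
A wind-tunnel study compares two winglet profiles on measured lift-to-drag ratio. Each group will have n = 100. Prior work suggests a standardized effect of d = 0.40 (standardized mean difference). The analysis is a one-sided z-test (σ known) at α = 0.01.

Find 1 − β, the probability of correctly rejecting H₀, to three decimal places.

Noncentrality parameter: δ = d·√(n/2) = 0.40 × √(100/2) = 2.8284
One-sided α = 0.01 → critical value z_{0.01} = 2.326.
Power = P(Z > 2.326 − δ) = Φ(0.502) = 0.6922.

Power ≈ 0.692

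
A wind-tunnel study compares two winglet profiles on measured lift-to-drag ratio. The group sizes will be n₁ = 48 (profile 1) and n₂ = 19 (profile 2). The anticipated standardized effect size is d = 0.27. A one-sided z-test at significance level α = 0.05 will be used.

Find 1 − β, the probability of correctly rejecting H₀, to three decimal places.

Noncentrality parameter: δ = d / √(1/n₁ + 1/n₂) = 0.27 / √(1/48 + 1/19) = 0.9961
One-sided α = 0.05 → critical value z_{0.05} = 1.645.
Power = Φ(δ − 1.645) = Φ(-0.649) = 0.2583.

Power ≈ 0.258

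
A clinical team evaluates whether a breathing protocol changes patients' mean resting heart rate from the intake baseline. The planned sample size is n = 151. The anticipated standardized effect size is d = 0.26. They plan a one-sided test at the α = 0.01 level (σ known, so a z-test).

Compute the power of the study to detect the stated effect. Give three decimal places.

Power ≈ 0.807

Noncentrality parameter: δ = d·√n = 0.26 × √151 = 3.1949
Critical value for a one-sided test at α = 0.01: z_α = 2.326.
Power = P(Z > 2.326 − δ) = Φ(0.869) = 0.8075.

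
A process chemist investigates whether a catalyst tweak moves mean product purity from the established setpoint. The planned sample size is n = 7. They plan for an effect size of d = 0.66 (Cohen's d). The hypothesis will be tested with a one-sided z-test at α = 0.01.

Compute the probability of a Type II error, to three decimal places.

β ≈ 0.719

Noncentrality parameter: δ = d·√n = 0.66 × √7 = 1.7462
Critical value for a one-sided test at α = 0.01: z_α = 2.326.
Power = P(Z > 2.326 − δ) = Φ(-0.580) = 0.2809.
Type II error: β = 1 − power = 1 − 0.2809 = 0.7191.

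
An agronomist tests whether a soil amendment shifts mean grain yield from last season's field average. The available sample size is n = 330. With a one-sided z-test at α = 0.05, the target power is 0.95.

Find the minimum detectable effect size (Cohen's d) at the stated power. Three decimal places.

d ≈ 0.181

Need Φ(δ − 1.645) = 0.95, so δ = 1.645 + 1.645 = 3.290.
δ = d·√n ⇒ d = δ/√n = 3.290/√330 = 0.1811.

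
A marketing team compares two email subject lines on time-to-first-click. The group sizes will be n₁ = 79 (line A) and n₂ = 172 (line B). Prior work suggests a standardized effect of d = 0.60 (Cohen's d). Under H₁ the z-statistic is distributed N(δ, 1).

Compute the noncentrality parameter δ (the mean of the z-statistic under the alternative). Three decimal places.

δ ≈ 4.415

δ = d / √(1/n₁ + 1/n₂) = 0.60 / √(1/79 + 1/172) = 4.4146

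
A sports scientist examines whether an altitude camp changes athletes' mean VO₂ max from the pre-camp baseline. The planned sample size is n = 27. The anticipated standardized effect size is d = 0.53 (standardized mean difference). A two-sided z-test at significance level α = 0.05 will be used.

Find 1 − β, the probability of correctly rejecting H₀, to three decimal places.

Noncentrality parameter: δ = d·√n = 0.53 × √27 = 2.7540
Critical value for a two-sided test at α = 0.05: z_{α/2} = 1.960.
Power = Φ(δ − 1.960) + Φ(−δ − 1.960) = Φ(0.794) + Φ(-4.714) = 0.7864 + 0.0000 = 0.7864.

Power ≈ 0.786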